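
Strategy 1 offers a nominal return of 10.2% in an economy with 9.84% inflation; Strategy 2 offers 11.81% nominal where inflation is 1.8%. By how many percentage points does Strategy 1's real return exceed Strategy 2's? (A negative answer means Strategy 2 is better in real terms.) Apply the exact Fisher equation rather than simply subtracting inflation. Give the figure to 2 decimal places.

-9.51

Strategy 1 real return: 1.102/1.0984 − 1 = 0.328%.
Strategy 2 real return: 1.1181/1.018 − 1 = 9.833%.
Difference: 0.328 − 9.833 = -9.505 pp.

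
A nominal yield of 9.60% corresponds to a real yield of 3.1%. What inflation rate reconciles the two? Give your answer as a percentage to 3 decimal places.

From (1+r_nom) = (1+r_real)(1+π), we get 1+π = (1 + 9.60%)/(1 + 3.1%) = 1.0960/1.031 ≈ 1.06305.
So π ≈ 6.3046%.

6.305%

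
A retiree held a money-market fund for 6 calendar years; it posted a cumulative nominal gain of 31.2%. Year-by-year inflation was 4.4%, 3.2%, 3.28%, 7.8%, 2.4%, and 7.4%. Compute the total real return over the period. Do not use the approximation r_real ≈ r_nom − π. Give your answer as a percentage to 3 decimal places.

-0.548%

Cumulative inflation factor: 1.044 × 1.032 × 1.0328 × 1.078 × 1.024 × 1.074 ≈ 1.31923.
Nominal growth factor: 1.31200. Real growth factor = 1.31200 / 1.31923 ≈ 0.99452.
Total real return ≈ -0.5478%.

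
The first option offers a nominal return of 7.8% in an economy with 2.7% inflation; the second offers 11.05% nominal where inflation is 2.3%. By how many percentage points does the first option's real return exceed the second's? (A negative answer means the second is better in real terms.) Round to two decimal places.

-3.59

The first option real return: 1.078/1.027 − 1 = 4.966%.
The second real return: 1.1105/1.023 − 1 = 8.553%.
Difference: 4.966 − 8.553 = -3.587 pp.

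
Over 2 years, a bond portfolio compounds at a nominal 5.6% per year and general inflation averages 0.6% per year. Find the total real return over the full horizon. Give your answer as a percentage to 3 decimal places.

10.187%

The annual real rate is (1+5.6%)/(1+0.6%) − 1 = 4.9702%.
Compounded over 2 years: (1 + 0.049702)^2 − 1 ≈ 0.10187.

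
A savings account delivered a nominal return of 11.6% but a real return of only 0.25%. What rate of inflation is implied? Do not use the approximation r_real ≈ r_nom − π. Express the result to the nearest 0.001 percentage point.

From (1+r_nom) = (1+r_real)(1+π), we get 1+π = (1 + 11.6%)/(1 + 0.25%) = 1.116/1.0025 ≈ 1.11322.
So π ≈ 11.3217%.

11.322%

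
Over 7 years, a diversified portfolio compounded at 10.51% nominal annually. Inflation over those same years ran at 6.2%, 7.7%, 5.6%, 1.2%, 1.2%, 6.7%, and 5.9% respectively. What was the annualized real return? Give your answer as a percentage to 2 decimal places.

5.35%

Cumulative inflation factor: 1.062 × 1.077 × 1.056 × 1.012 × 1.012 × 1.067 × 1.059 ≈ 1.39774.
Nominal growth factor: 2.01285. Real growth factor = 2.01285 / 1.39774 ≈ 1.44008.
Annualized: 1.44008^(1/7) − 1 ≈ 0.05348.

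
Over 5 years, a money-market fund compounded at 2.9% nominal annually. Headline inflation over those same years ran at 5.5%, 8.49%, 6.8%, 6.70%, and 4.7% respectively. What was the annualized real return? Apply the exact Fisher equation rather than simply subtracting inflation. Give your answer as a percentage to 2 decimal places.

-3.32%

Cumulative inflation factor: 1.055 × 1.0849 × 1.068 × 1.0670 × 1.047 ≈ 1.36560.
Nominal growth factor: 1.15366. Real growth factor = 1.15366 / 1.36560 ≈ 0.84480.
Annualized: 0.84480^(1/5) − 1 ≈ -0.03317.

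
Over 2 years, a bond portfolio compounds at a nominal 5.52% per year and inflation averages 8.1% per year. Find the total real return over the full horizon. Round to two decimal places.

-4.72%

The annual real rate is (1+5.52%)/(1+8.1%) − 1 = -2.3867%.
Compounded over 2 years: (1 + -0.023867)^2 − 1 ≈ -0.04716.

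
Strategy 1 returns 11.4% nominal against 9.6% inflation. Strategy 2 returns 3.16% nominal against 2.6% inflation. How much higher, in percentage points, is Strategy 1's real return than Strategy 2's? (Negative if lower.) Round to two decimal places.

Strategy 1 real return: 1.114/1.096 − 1 = 1.642%.
Strategy 2 real return: 1.0316/1.026 − 1 = 0.546%.
Difference: 1.642 − 0.546 = 1.096 pp.

1.10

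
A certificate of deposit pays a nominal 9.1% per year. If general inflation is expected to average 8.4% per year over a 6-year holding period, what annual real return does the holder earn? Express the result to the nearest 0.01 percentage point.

0.65%

With constant rates the annual real return is the same each year: (1+9.1%)/(1+8.4%) − 1 = 0.00646.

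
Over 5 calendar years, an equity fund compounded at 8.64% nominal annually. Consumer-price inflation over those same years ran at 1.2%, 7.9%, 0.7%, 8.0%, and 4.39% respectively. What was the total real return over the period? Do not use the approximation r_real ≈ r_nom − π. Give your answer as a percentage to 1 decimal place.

Cumulative inflation factor: 1.012 × 1.079 × 1.007 × 1.080 × 1.0439 ≈ 1.23969.
Nominal growth factor: 1.51338. Real growth factor = 1.51338 / 1.23969 ≈ 1.22077.
Total real return ≈ 22.0772%.

22.1%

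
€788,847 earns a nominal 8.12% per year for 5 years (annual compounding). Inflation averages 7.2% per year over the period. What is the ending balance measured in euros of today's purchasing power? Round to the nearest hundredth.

Nominal value at maturity: €788,847 × (1 + 8.12%)^5 ≈ €1,165,528.68.
Price-level factor over 5 years: (1 + 7.2%)^5 ≈ 1.4157087842.
Dividing the nominal maturity value by the price-level factor gives the value in today's money.

€823,282.79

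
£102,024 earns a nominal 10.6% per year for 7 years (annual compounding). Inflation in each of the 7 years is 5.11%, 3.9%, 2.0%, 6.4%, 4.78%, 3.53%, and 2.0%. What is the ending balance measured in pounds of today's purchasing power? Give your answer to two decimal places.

£157,486.04

Nominal value at maturity: £102,024 × (1 + 10.6%)^7 ≈ £206,532.42.
Price-level factor over 7 years: 1.0511 × 1.039 × 1.020 × 1.064 × 1.0478 × 1.0353 × 1.020 ≈ 1.3114331676.
The maturity value deflated by that factor is the answer in today's purchasing power.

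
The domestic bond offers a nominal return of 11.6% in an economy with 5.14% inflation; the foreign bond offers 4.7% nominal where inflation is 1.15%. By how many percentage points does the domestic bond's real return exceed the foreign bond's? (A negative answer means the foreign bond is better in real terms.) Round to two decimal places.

2.63

The domestic bond real return: 1.116/1.0514 − 1 = 6.144%.
The foreign bond real return: 1.047/1.0115 − 1 = 3.510%.
Difference: 6.144 − 3.510 = 2.634 pp.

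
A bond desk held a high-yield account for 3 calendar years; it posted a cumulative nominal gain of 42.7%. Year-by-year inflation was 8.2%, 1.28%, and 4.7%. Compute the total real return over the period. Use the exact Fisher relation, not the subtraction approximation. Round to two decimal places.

Cumulative inflation factor: 1.082 × 1.0128 × 1.047 ≈ 1.14735.
Nominal growth factor: 1.42700. Real growth factor = 1.42700 / 1.14735 ≈ 1.24373.
Total real return ≈ 24.3731%.

24.37%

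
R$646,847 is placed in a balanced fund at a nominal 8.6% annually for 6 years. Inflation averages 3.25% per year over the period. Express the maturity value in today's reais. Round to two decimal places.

Nominal value at maturity: R$646,847 × (1 + 8.6%)^6 ≈ R$1,061,159.14.
Price-level factor over 6 years: (1 + 3.25%)^6 ≈ 1.2115472662.
The maturity value deflated by that factor is the answer in today's purchasing power.

R$875,871.02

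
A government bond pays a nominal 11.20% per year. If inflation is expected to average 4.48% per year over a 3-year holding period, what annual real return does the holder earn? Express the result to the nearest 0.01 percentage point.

6.43%

With constant rates the annual real return is the same each year: (1+11.20%)/(1+4.48%) − 1 = 0.06432.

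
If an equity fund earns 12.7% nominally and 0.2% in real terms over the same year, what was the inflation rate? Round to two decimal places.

From (1+r_nom) = (1+r_real)(1+π), we get 1+π = (1 + 12.7%)/(1 + 0.2%) = 1.127/1.002 ≈ 1.12475.
So π ≈ 12.4750%.

12.48%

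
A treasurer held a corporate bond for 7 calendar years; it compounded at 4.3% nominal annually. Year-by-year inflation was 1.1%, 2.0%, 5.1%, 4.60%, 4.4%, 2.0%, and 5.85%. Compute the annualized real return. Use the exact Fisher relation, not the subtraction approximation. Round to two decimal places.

Cumulative inflation factor: 1.011 × 1.020 × 1.051 × 1.0460 × 1.044 × 1.020 × 1.0585 ≈ 1.27784.
Nominal growth factor: 1.34273. Real growth factor = 1.34273 / 1.27784 ≈ 1.05078.
Annualized: 1.05078^(1/7) − 1 ≈ 0.00710.

0.71%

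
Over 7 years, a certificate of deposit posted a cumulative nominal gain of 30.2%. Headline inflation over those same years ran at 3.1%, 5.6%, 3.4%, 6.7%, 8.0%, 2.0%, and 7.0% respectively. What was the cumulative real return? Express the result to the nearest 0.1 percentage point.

Cumulative inflation factor: 1.031 × 1.056 × 1.034 × 1.067 × 1.080 × 1.020 × 1.070 ≈ 1.41584.
Nominal growth factor: 1.30200. Real growth factor = 1.30200 / 1.41584 ≈ 0.91959.
Total real return ≈ -8.0407%.

-8.0%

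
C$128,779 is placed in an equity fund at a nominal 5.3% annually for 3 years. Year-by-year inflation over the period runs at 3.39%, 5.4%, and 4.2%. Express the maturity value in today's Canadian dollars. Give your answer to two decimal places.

Nominal value at maturity: C$128,779 × (1 + 5.3%)^3 ≈ C$150,359.25.
Price-level factor over 3 years: 1.0339 × 1.054 × 1.042 = 1.1354992852.
The maturity value deflated by that factor is the answer in today's purchasing power.

C$132,416.86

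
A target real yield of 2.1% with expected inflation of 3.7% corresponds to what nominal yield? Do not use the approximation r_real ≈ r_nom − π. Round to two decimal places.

By the Fisher equation, 1 + r_nom = (1 + 2.1%)(1 + 3.7%) = 1.021 × 1.037 = 1.058777.
So r_nom = 5.8777%.

5.88%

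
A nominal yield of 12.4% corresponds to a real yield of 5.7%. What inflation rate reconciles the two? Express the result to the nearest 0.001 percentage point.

From (1+r_nom) = (1+r_real)(1+π), we get 1+π = (1 + 12.4%)/(1 + 5.7%) = 1.124/1.057 ≈ 1.06339.
So π ≈ 6.3387%.

6.339%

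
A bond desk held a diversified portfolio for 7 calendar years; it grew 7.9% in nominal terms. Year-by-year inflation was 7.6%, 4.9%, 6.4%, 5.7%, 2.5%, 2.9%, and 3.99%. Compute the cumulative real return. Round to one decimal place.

Cumulative inflation factor: 1.076 × 1.049 × 1.064 × 1.057 × 1.025 × 1.029 × 1.0399 ≈ 1.39231.
Nominal growth factor: 1.07900. Real growth factor = 1.07900 / 1.39231 ≈ 0.77497.
Total real return ≈ -22.5028%.

-22.5%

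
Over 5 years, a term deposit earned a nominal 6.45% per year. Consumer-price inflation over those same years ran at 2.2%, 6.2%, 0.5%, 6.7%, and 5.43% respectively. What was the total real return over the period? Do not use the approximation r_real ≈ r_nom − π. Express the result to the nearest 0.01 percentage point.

11.39%

Cumulative inflation factor: 1.022 × 1.062 × 1.005 × 1.067 × 1.0543 ≈ 1.22707.
Nominal growth factor: 1.36687. Real growth factor = 1.36687 / 1.22707 ≈ 1.11393.
Total real return ≈ 11.3931%.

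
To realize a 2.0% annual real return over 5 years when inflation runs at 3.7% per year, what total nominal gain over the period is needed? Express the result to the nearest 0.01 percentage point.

32.40%

Required annual nominal rate: (1+2.0%)(1+3.7%) − 1 = 5.774%.
Cumulative over 5 years: (1 + 0.05774)^5 − 1 ≈ 0.32402.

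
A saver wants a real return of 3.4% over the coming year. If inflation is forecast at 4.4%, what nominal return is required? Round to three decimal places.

7.950%

By the Fisher equation, 1 + r_nom = (1 + 3.4%)(1 + 4.4%) = 1.034 × 1.044 = 1.079496.
So r_nom = 7.9496%.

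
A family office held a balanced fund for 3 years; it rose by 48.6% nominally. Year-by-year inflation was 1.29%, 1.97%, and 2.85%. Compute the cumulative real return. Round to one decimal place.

39.9%

Cumulative inflation factor: 1.0129 × 1.0197 × 1.0285 ≈ 1.06229.
Nominal growth factor: 1.48600. Real growth factor = 1.48600 / 1.06229 ≈ 1.39886.
Total real return ≈ 39.8864%.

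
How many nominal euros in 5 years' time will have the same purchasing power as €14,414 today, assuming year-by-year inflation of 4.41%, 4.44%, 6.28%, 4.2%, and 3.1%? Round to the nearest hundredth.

€17,946.15

Cumulative price-level factor: 1.0441 × 1.0444 × 1.0628 × 1.042 × 1.031 ≈ 1.2450502760.
Multiplying €14,414 by the price-level factor gives the future nominal sum.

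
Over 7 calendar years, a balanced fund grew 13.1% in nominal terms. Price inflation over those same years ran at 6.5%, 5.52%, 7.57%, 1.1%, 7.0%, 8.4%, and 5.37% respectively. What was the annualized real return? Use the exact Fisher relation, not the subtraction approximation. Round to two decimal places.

-3.90%

Cumulative inflation factor: 1.065 × 1.0552 × 1.0757 × 1.011 × 1.070 × 1.084 × 1.0537 ≈ 1.49368.
Nominal growth factor: 1.13100. Real growth factor = 1.13100 / 1.49368 ≈ 0.75719.
Annualized: 0.75719^(1/7) − 1 ≈ -0.03896.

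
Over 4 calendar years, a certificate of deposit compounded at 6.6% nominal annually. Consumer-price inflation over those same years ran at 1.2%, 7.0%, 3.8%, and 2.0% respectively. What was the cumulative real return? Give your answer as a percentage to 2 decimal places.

Cumulative inflation factor: 1.012 × 1.070 × 1.038 × 1.020 ≈ 1.14647.
Nominal growth factor: 1.29130. Real growth factor = 1.29130 / 1.14647 ≈ 1.12633.
Total real return ≈ 12.6334%.

12.63%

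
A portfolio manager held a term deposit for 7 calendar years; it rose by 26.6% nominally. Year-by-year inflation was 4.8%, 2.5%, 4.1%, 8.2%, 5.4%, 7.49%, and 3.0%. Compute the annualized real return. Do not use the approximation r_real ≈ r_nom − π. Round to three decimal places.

-1.546%

Cumulative inflation factor: 1.048 × 1.025 × 1.041 × 1.082 × 1.054 × 1.0749 × 1.030 ≈ 1.41192.
Nominal growth factor: 1.26600. Real growth factor = 1.26600 / 1.41192 ≈ 0.89665.
Annualized: 0.89665^(1/7) − 1 ≈ -0.01546.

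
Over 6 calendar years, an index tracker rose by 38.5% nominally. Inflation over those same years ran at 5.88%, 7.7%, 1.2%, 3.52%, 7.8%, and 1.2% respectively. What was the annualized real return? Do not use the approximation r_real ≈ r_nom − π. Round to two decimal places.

Cumulative inflation factor: 1.0588 × 1.077 × 1.012 × 1.0352 × 1.078 × 1.012 ≈ 1.30327.
Nominal growth factor: 1.38500. Real growth factor = 1.38500 / 1.30327 ≈ 1.06271.
Annualized: 1.06271^(1/6) − 1 ≈ 0.01019.

1.02%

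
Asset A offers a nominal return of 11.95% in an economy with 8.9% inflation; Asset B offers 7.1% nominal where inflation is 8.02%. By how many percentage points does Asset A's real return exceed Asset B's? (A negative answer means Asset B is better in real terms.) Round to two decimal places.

3.65

Asset A real return: 1.1195/1.089 − 1 = 2.801%.
Asset B real return: 1.071/1.0802 − 1 = -0.852%.
Difference: 2.801 − (-0.852) = 3.653 pp.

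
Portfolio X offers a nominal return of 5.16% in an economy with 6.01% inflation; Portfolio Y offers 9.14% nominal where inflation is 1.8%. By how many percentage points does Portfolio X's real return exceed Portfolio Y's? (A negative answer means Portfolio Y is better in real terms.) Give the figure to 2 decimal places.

-8.01

Portfolio X real return: 1.0516/1.0601 − 1 = -0.802%.
Portfolio Y real return: 1.0914/1.018 − 1 = 7.210%.
Difference: -0.802 − 7.210 = -8.012 pp.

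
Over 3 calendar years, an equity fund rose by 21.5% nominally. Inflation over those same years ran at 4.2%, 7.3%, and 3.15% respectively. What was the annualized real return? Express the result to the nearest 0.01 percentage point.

Cumulative inflation factor: 1.042 × 1.073 × 1.0315 ≈ 1.15329.
Nominal growth factor: 1.21500. Real growth factor = 1.21500 / 1.15329 ≈ 1.05351.
Annualized: 1.05351^(1/3) − 1 ≈ 0.01753.

1.75%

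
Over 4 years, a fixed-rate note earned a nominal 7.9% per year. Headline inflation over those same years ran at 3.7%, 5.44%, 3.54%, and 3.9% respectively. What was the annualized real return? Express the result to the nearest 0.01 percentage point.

3.61%

Cumulative inflation factor: 1.037 × 1.0544 × 1.0354 × 1.039 ≈ 1.17627.
Nominal growth factor: 1.35546. Real growth factor = 1.35546 / 1.17627 ≈ 1.15233.
Annualized: 1.15233^(1/4) − 1 ≈ 0.03608.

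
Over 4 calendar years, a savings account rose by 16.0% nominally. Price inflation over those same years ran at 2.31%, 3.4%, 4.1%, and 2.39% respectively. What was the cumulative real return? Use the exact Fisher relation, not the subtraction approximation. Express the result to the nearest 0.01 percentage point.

2.88%

Cumulative inflation factor: 1.0231 × 1.034 × 1.041 × 1.0239 ≈ 1.12758.
Nominal growth factor: 1.16000. Real growth factor = 1.16000 / 1.12758 ≈ 1.02875.
Total real return ≈ 2.8753%.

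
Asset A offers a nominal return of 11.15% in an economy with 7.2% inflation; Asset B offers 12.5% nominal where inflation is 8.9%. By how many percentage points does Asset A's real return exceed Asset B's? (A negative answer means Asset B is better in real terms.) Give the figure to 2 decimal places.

Asset A real return: 1.1115/1.072 − 1 = 3.685%.
Asset B real return: 1.125/1.089 − 1 = 3.306%.
Difference: 3.685 − 3.306 = 0.379 pp.

0.38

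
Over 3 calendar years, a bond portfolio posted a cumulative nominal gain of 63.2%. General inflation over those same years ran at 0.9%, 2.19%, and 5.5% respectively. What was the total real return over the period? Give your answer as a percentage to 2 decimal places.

Cumulative inflation factor: 1.009 × 1.0219 × 1.055 ≈ 1.08781.
Nominal growth factor: 1.63200. Real growth factor = 1.63200 / 1.08781 ≈ 1.50027.
Total real return ≈ 50.0266%.

50.03%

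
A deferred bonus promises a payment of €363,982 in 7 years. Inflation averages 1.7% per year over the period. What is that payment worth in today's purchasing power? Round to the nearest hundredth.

Price-level factor over 7 years: (1 + 1.7%)^7 ≈ 1.1252439082.
Purchasing power today: €363,982 divided by that factor.

€323,469.43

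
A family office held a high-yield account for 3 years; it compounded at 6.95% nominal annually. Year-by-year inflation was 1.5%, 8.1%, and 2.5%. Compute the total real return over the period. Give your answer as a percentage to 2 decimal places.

8.77%

Cumulative inflation factor: 1.015 × 1.081 × 1.025 ≈ 1.12465.
Nominal growth factor: 1.22333. Real growth factor = 1.22333 / 1.12465 ≈ 1.08774.
Total real return ≈ 8.7744%.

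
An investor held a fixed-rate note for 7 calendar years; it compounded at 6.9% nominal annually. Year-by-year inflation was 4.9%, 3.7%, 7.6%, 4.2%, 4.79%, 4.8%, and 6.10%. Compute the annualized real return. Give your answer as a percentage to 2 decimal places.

Cumulative inflation factor: 1.049 × 1.037 × 1.076 × 1.042 × 1.0479 × 1.048 × 1.0610 ≈ 1.42112.
Nominal growth factor: 1.59531. Real growth factor = 1.59531 / 1.42112 ≈ 1.12257.
Annualized: 1.12257^(1/7) − 1 ≈ 0.01665.

1.67%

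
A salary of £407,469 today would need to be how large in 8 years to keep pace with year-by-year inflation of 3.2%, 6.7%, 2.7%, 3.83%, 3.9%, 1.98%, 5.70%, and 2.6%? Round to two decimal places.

Cumulative price-level factor: 1.032 × 1.067 × 1.027 × 1.0383 × 1.039 × 1.0198 × 1.0570 × 1.026 ≈ 1.3492434474.
The nominal amount required is £407,469 scaled up by that factor.

£549,774.88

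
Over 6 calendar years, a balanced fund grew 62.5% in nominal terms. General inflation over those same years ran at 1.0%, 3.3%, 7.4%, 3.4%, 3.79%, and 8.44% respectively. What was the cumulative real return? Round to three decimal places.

24.613%

Cumulative inflation factor: 1.010 × 1.033 × 1.074 × 1.034 × 1.0379 × 1.0844 ≈ 1.30404.
Nominal growth factor: 1.62500. Real growth factor = 1.62500 / 1.30404 ≈ 1.24613.
Total real return ≈ 24.6126%.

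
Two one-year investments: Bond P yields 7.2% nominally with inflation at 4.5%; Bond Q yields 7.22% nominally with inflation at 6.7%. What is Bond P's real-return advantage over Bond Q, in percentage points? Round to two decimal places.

2.10

Bond P real return: 1.072/1.045 − 1 = 2.584%.
Bond Q real return: 1.0722/1.067 − 1 = 0.487%.
Difference: 2.584 − 0.487 = 2.097 pp.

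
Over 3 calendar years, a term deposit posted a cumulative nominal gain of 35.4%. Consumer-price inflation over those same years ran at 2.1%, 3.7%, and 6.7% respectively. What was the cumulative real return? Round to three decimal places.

Cumulative inflation factor: 1.021 × 1.037 × 1.067 ≈ 1.12972.
Nominal growth factor: 1.35400. Real growth factor = 1.35400 / 1.12972 ≈ 1.19853.
Total real return ≈ 19.8532%.

19.853%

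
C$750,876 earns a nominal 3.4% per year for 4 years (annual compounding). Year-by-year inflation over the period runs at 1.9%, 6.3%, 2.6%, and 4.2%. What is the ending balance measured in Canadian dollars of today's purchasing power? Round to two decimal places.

Nominal value at maturity: C$750,876 × (1 + 3.4%)^4 ≈ C$858,322.27.
Price-level factor over 4 years: 1.019 × 1.063 × 1.026 × 1.042 ≈ 1.1580372471.
Dividing the nominal maturity value by the price-level factor gives the value in today's money.

C$741,187.10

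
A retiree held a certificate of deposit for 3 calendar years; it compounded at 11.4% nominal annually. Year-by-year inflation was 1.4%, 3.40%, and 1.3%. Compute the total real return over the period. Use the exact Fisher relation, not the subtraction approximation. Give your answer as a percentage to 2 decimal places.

Cumulative inflation factor: 1.014 × 1.0340 × 1.013 ≈ 1.06211.
Nominal growth factor: 1.38247. Real growth factor = 1.38247 / 1.06211 ≈ 1.30163.
Total real return ≈ 30.1630%.

30.16%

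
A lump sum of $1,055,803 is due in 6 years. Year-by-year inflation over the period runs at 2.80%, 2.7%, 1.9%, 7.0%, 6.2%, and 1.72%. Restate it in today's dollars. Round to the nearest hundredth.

Price-level factor over 6 years: 1.0280 × 1.027 × 1.019 × 1.070 × 1.062 × 1.0172 ≈ 1.2435188937.
Purchasing power today: $1,055,803 divided by that factor.

$849,044.60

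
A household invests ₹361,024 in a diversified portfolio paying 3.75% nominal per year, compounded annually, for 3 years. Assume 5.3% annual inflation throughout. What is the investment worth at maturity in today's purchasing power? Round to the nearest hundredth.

₹345,314.87

Nominal value at maturity: ₹361,024 × (1 + 3.75%)^3 ≈ ₹403,181.31.
Price-level factor over 3 years: (1 + 5.3%)^3 = 1.167575877.
The maturity value deflated by that factor is the answer in today's purchasing power.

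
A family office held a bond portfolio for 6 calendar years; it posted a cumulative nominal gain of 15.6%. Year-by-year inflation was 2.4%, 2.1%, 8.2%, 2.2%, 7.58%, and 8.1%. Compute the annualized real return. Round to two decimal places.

Cumulative inflation factor: 1.024 × 1.021 × 1.082 × 1.022 × 1.0758 × 1.081 ≈ 1.34450.
Nominal growth factor: 1.15600. Real growth factor = 1.15600 / 1.34450 ≈ 0.85980.
Annualized: 0.85980^(1/6) − 1 ≈ -0.02486.

-2.49%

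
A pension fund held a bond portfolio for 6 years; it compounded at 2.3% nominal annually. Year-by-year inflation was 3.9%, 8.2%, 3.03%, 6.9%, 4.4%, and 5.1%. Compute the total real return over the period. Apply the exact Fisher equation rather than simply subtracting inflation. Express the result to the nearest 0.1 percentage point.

Cumulative inflation factor: 1.039 × 1.082 × 1.0303 × 1.069 × 1.044 × 1.051 ≈ 1.35859.
Nominal growth factor: 1.14618. Real growth factor = 1.14618 / 1.35859 ≈ 0.84366.
Total real return ≈ -15.6342%.

-15.6%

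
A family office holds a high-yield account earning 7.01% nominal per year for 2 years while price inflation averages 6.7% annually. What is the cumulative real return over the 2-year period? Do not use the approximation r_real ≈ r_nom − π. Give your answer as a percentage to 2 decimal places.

0.58%

The annual real rate is (1+7.01%)/(1+6.7%) − 1 = 0.2905%.
Compounded over 2 years: (1 + 0.002905)^2 − 1 ≈ 0.00582.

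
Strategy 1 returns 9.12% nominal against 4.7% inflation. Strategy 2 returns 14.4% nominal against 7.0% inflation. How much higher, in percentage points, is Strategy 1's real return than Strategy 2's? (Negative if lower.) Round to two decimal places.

Strategy 1 real return: 1.0912/1.047 − 1 = 4.222%.
Strategy 2 real return: 1.144/1.070 − 1 = 6.916%.
Difference: 4.222 − 6.916 = -2.694 pp.

-2.69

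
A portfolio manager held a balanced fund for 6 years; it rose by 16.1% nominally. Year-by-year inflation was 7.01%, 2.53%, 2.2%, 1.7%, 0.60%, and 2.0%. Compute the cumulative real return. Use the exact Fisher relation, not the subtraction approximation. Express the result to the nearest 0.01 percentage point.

-0.78%

Cumulative inflation factor: 1.0701 × 1.0253 × 1.022 × 1.017 × 1.0060 × 1.020 ≈ 1.17016.
Nominal growth factor: 1.16100. Real growth factor = 1.16100 / 1.17016 ≈ 0.99217.
Total real return ≈ -0.7828%.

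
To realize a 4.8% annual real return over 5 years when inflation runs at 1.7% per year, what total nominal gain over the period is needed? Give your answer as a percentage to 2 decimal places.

37.53%

Required annual nominal rate: (1+4.8%)(1+1.7%) − 1 = 6.5816%.
Cumulative over 5 years: (1 + 0.065816)^5 − 1 ≈ 0.37534.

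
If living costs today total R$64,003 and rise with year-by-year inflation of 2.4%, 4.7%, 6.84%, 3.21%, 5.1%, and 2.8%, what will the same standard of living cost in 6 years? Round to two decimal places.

R$81,752.01

Cumulative price-level factor: 1.024 × 1.047 × 1.0684 × 1.0321 × 1.051 × 1.028 ≈ 1.2773153356.
The nominal amount required is R$64,003 scaled up by that factor.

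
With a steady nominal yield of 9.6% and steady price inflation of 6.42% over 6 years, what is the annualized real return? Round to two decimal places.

With constant rates the annual real return is the same each year: (1+9.6%)/(1+6.42%) − 1 = 0.02988.

2.99%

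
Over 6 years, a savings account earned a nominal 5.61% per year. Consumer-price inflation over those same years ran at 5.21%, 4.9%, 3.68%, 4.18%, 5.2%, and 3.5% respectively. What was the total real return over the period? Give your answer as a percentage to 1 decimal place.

Cumulative inflation factor: 1.0521 × 1.049 × 1.0368 × 1.0418 × 1.052 × 1.035 ≈ 1.29798.
Nominal growth factor: 1.38749. Real growth factor = 1.38749 / 1.29798 ≈ 1.06896.
Total real return ≈ 6.8962%.

6.9%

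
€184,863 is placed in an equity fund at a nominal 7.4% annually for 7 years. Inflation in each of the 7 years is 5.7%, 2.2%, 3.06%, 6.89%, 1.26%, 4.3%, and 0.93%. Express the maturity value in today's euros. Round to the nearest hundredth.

Nominal value at maturity: €184,863 × (1 + 7.4%)^7 ≈ €304,705.27.
Price-level factor over 7 years: 1.057 × 1.022 × 1.0306 × 1.0689 × 1.0126 × 1.043 × 1.0093 ≈ 1.2685149882.
Dividing the nominal maturity value by the price-level factor gives the value in today's money.

€240,206.28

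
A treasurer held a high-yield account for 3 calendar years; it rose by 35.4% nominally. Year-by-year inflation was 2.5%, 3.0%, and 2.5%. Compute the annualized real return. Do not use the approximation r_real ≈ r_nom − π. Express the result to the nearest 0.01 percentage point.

Cumulative inflation factor: 1.025 × 1.030 × 1.025 ≈ 1.08214.
Nominal growth factor: 1.35400. Real growth factor = 1.35400 / 1.08214 ≈ 1.25122.
Annualized: 1.25122^(1/3) − 1 ≈ 0.07757.

7.76%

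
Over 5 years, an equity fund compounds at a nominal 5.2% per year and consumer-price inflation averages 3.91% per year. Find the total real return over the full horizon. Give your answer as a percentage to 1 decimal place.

The annual real rate is (1+5.2%)/(1+3.91%) − 1 = 1.2415%.
Compounded over 5 years: (1 + 0.012415)^5 − 1 ≈ 0.06363.

6.4%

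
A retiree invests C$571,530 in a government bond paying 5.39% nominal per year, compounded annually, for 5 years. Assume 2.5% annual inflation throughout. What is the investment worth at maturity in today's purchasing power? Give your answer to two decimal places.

Nominal value at maturity: C$571,530 × (1 + 5.39%)^5 ≈ C$743,080.82.
Price-level factor over 5 years: (1 + 2.5%)^5 ≈ 1.1314082129.
Dividing the nominal maturity value by the price-level factor gives the value in today's money.

C$656,775.17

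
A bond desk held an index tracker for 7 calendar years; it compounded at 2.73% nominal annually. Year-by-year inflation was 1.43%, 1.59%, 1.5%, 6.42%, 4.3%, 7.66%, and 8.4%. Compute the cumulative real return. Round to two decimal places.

-10.87%

Cumulative inflation factor: 1.0143 × 1.0159 × 1.015 × 1.0642 × 1.043 × 1.0766 × 1.084 ≈ 1.35480.
Nominal growth factor: 1.20748. Real growth factor = 1.20748 / 1.35480 ≈ 0.89126.
Total real return ≈ -10.8736%.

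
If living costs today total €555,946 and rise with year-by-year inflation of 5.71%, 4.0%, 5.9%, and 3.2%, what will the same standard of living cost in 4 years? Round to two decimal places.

€667,971.11

Cumulative price-level factor: 1.0571 × 1.040 × 1.059 × 1.032 ≈ 1.2015035810.
The nominal amount required is €555,946 scaled up by that factor.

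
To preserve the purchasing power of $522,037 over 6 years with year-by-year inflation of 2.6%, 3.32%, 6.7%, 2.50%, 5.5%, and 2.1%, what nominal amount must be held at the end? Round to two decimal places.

Cumulative price-level factor: 1.026 × 1.0332 × 1.067 × 1.0250 × 1.055 × 1.021 ≈ 1.2488153975.
Multiplying $522,037 by the price-level factor gives the future nominal sum.

$651,927.84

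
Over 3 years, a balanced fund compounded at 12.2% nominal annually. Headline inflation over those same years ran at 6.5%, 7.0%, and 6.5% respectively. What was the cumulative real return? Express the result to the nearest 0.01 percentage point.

Cumulative inflation factor: 1.065 × 1.070 × 1.065 ≈ 1.21362.
Nominal growth factor: 1.41247. Real growth factor = 1.41247 / 1.21362 ≈ 1.16385.
Total real return ≈ 16.3846%.

16.38%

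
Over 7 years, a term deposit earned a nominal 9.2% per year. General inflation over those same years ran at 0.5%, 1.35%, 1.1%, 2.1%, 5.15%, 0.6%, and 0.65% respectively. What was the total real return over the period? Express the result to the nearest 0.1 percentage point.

65.4%

Cumulative inflation factor: 1.005 × 1.0135 × 1.011 × 1.021 × 1.0515 × 1.006 × 1.0065 ≈ 1.11941.
Nominal growth factor: 1.85165. Real growth factor = 1.85165 / 1.11941 ≈ 1.65413.
Total real return ≈ 65.4134%.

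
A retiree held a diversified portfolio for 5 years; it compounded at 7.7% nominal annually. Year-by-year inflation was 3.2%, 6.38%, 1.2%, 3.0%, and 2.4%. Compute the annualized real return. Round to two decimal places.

Cumulative inflation factor: 1.032 × 1.0638 × 1.012 × 1.030 × 1.024 ≈ 1.17181.
Nominal growth factor: 1.44903. Real growth factor = 1.44903 / 1.17181 ≈ 1.23658.
Annualized: 1.23658^(1/5) − 1 ≈ 0.04338.

4.34%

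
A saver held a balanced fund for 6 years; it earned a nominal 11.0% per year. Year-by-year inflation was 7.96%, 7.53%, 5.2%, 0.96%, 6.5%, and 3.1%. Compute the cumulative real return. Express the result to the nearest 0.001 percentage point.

Cumulative inflation factor: 1.0796 × 1.0753 × 1.052 × 1.0096 × 1.065 × 1.031 ≈ 1.35384.
Nominal growth factor: 1.87041. Real growth factor = 1.87041 / 1.35384 ≈ 1.38157.
Total real return ≈ 38.1567%.

38.157%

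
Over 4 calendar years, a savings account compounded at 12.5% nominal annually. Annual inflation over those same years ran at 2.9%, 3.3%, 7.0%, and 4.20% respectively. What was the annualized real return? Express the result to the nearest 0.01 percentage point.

7.82%

Cumulative inflation factor: 1.029 × 1.033 × 1.070 × 1.0420 ≈ 1.18513.
Nominal growth factor: 1.60181. Real growth factor = 1.60181 / 1.18513 ≈ 1.35158.
Annualized: 1.35158^(1/4) − 1 ≈ 0.07823.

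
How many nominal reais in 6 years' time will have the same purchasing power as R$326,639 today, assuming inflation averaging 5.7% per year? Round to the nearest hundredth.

Cumulative price-level factor: (1+5.7%)^6 ≈ 1.3946008445.
The nominal amount required is R$326,639 scaled up by that factor.

R$455,531.03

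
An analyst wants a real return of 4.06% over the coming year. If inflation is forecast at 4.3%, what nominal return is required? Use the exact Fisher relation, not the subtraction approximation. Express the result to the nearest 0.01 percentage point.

8.53%

By the Fisher equation, 1 + r_nom = (1 + 4.06%)(1 + 4.3%) = 1.0406 × 1.043 = 1.0853458.
So r_nom = 8.53458%.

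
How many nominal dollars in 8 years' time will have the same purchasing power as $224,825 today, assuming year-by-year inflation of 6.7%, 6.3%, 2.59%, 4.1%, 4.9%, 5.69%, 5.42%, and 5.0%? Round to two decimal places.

$334,210.23

Cumulative price-level factor: 1.067 × 1.063 × 1.0259 × 1.041 × 1.049 × 1.0569 × 1.0542 × 1.050 ≈ 1.4865350045.
The nominal amount required is $224,825 scaled up by that factor.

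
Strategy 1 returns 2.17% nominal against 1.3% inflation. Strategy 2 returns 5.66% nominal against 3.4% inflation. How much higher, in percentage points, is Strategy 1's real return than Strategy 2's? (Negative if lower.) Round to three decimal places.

Strategy 1 real return: 1.0217/1.013 − 1 = 0.8588%.
Strategy 2 real return: 1.0566/1.034 − 1 = 2.1857%.
Difference: 0.8588 − 2.1857 = -1.3269 pp.

-1.327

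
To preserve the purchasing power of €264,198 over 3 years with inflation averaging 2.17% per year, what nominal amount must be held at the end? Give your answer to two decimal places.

Cumulative price-level factor: (1+2.17%)^3 ≈ 1.0665228883.
Multiplying €264,198 by the price-level factor gives the future nominal sum.

€281,773.21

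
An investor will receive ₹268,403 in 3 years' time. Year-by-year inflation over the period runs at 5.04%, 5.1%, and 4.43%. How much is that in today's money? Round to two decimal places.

Price-level factor over 3 years: 1.0504 × 1.051 × 1.0443 ≈ 1.1528762887.
Purchasing power today: ₹268,403 divided by that factor.

₹232,811.62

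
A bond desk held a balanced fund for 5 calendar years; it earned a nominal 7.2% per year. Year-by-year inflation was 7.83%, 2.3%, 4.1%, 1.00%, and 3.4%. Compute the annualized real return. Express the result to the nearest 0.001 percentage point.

Cumulative inflation factor: 1.0783 × 1.023 × 1.041 × 1.0100 × 1.034 ≈ 1.19924.
Nominal growth factor: 1.41571. Real growth factor = 1.41571 / 1.19924 ≈ 1.18050.
Annualized: 1.18050^(1/5) − 1 ≈ 0.03374.

3.374%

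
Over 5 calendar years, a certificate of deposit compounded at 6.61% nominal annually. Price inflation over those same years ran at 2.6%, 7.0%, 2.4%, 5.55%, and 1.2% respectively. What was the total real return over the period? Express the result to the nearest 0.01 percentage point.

Cumulative inflation factor: 1.026 × 1.070 × 1.024 × 1.0555 × 1.012 ≈ 1.20080.
Nominal growth factor: 1.37718. Real growth factor = 1.37718 / 1.20080 ≈ 1.14688.
Total real return ≈ 14.6885%.

14.69%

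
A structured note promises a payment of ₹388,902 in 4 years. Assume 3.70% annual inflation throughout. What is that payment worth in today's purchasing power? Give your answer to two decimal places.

₹336,298.67

Price-level factor over 4 years: (1 + 3.70%)^4 ≈ 1.1564184862.
Purchasing power today: ₹388,902 divided by that factor.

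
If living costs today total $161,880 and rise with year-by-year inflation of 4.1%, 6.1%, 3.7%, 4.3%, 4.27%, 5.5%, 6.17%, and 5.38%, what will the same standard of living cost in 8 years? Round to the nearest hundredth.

$238,009.46

Cumulative price-level factor: 1.041 × 1.061 × 1.037 × 1.043 × 1.0427 × 1.055 × 1.0617 × 1.0538 ≈ 1.4702832953.
The nominal amount required is $161,880 scaled up by that factor.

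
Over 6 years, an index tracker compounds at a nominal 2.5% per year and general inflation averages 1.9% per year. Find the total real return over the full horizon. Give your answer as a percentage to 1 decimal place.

3.6%

The annual real rate is (1+2.5%)/(1+1.9%) − 1 = 0.5888%.
Compounded over 6 years: (1 + 0.005888)^6 − 1 ≈ 0.03585.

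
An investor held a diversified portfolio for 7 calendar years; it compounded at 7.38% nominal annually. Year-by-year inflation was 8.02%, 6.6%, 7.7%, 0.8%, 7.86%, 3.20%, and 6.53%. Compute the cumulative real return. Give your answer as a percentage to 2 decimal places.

Cumulative inflation factor: 1.0802 × 1.066 × 1.077 × 1.008 × 1.0786 × 1.0320 × 1.0653 ≈ 1.48235.
Nominal growth factor: 1.64613. Real growth factor = 1.64613 / 1.48235 ≈ 1.11049.
Total real return ≈ 11.0489%.

11.05%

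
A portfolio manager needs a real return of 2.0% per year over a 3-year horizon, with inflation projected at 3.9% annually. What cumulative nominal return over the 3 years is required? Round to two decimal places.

Required annual nominal rate: (1+2.0%)(1+3.9%) − 1 = 5.978%.
Cumulative over 3 years: (1 + 0.05978)^3 − 1 ≈ 0.19027.

19.03%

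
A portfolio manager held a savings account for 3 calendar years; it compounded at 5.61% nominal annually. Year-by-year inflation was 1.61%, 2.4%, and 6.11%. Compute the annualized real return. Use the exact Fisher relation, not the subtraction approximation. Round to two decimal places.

Cumulative inflation factor: 1.0161 × 1.024 × 1.0611 ≈ 1.10406.
Nominal growth factor: 1.17792. Real growth factor = 1.17792 / 1.10406 ≈ 1.06690.
Annualized: 1.06690^(1/3) − 1 ≈ 0.02182.

2.18%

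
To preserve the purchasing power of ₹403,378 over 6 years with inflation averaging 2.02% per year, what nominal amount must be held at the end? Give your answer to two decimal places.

Cumulative price-level factor: (1+2.02%)^6 ≈ 1.1274879659.
Multiplying ₹403,378 by the price-level factor gives the future nominal sum.

₹454,803.84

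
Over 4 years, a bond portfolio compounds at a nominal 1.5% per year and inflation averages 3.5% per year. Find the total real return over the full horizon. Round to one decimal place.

-7.5%

The annual real rate is (1+1.5%)/(1+3.5%) − 1 = -1.9324%.
Compounded over 4 years: (1 + -0.019324)^4 − 1 ≈ -0.07508.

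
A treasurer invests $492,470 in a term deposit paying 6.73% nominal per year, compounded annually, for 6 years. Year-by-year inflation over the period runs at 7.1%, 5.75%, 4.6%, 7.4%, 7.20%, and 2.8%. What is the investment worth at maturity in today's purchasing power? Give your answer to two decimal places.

Nominal value at maturity: $492,470 × (1 + 6.73%)^6 ≈ $727,945.45.
Price-level factor over 6 years: 1.071 × 1.0575 × 1.046 × 1.074 × 1.0720 × 1.028 ≈ 1.4021475349.
The maturity value deflated by that factor is the answer in today's purchasing power.

$519,164.66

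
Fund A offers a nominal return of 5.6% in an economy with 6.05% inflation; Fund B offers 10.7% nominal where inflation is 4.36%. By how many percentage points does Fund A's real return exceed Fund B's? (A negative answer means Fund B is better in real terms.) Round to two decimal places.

-6.50

Fund A real return: 1.056/1.0605 − 1 = -0.424%.
Fund B real return: 1.107/1.0436 − 1 = 6.075%.
Difference: -0.424 − 6.075 = -6.499 pp.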